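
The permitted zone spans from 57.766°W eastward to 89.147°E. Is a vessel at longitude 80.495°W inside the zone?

Band width going east from -57.766° to +89.147°: ((89.147 − -57.766) mod 360) = 146.913°.
Offset of -80.495° east of the west edge: ((-80.495 − -57.766) mod 360) = 337.271°.
337.271° > 146.913° ⇒ outside.

No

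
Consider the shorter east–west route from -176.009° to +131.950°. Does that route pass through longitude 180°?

Yes

Naïve |131.950 − -176.009| = 307.959° > 180°, so the shorter arc goes the other way round — across 180°.
Signed shortest Δλ = ((131.950 − -176.009 + 180) mod 360) − 180 = -52.041°.
Going west by 52.041° from -176.009° passes through 180° before reaching +131.950°.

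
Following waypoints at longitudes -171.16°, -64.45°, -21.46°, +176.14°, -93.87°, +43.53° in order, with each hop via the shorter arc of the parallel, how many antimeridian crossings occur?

Leg 1: -171.16° → -64.45°, shortest Δλ = 106.71° (east) — does not cross 180°.
Leg 2: -64.45° → -21.46°, shortest Δλ = 42.99° (east) — does not cross 180°.
Leg 3: -21.46° → +176.14°, shortest Δλ = -162.4° (west) — crosses 180°.
Leg 4: +176.14° → -93.87°, shortest Δλ = 89.99° (east) — crosses 180°.
Leg 5: -93.87° → +43.53°, shortest Δλ = 137.4° (east) — does not cross 180°.
Total crossings: 2.

2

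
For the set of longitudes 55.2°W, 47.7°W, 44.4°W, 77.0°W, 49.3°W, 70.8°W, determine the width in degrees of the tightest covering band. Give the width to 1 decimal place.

Sort the longitudes: -77.0°, -70.8°, -55.2°, -49.3°, -47.7°, -44.4°.
Eastward gaps between consecutive values (wrapping around): 6.2°, 15.6°, 5.9°, 1.6°, 3.3°, 327.4°.
Largest gap = 327.4° ⇒ minimal covering band is its complement: 360° − 327.4° = 32.6°.
Band runs from -77.0° eastward to -44.4°.

32.6°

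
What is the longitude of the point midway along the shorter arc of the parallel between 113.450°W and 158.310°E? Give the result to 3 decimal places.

157.570°W

Signed shortest Δλ from -113.450° to +158.310° is -88.240°.
Midpoint longitude = -113.450° + (-88.240°)/2 = -113.450° − 44.120° = -157.570°.
(The naïve average (-113.450 + +158.310)/2 = 22.43° is on the wrong side of the globe.)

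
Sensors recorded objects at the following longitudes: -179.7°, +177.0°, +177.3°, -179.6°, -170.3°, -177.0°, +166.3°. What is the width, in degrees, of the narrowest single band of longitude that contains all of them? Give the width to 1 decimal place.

Sort the longitudes: -179.7°, -179.6°, -177.0°, -170.3°, +166.3°, +177.0°, +177.3°.
Eastward gaps between consecutive values (wrapping around): 0.1°, 2.6°, 6.7°, 336.6°, 10.7°, 0.3°, 3.0°.
Largest gap = 336.6° ⇒ minimal covering band is its complement: 360° − 336.6° = 23.4°.
Band runs from +166.3° eastward to -170.3°, crossing the antimeridian.

23.4°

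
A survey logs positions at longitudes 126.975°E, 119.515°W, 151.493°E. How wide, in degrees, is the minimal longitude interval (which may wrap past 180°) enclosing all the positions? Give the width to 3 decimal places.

113.510°

Sort the longitudes: -119.515°, +126.975°, +151.493°.
Eastward gaps between consecutive values (wrapping around): 246.490°, 24.518°, 88.992°.
Largest gap = 246.490° ⇒ minimal covering band is its complement: 360° − 246.490° = 113.510°.
Band runs from +126.975° eastward to -119.515°, crossing the antimeridian.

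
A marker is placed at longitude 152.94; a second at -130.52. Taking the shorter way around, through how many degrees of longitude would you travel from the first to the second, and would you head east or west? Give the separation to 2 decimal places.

76.54° east

Raw difference: -130.52 − 152.94 = -283.46°.
Normalise into (−180°, 180°]: -283.46° + 360° = 76.54°.
Positive ⇒ the second point lies to the east; separation 76.54°.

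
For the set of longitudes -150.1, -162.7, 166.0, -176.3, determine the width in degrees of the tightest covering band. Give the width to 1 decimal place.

Sort the longitudes: -176.3°, -162.7°, -150.1°, +166.0°.
Eastward gaps between consecutive values (wrapping around): 13.6°, 12.6°, 316.1°, 17.7°.
Largest gap = 316.1° ⇒ minimal covering band is its complement: 360° − 316.1° = 43.9°.
Band runs from +166.0° eastward to -150.1°, crossing the antimeridian.

43.9°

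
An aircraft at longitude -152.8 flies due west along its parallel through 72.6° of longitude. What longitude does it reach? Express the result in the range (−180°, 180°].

Start at -152.8°; shift −72.6° → -225.4°.
-225.4° lies outside (−180°, 180°]; add 360° → +134.6°.

+134.6°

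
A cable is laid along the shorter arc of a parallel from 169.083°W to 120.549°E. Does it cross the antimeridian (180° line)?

Naïve |120.549 − -169.083| = 289.632° > 180°, so the shorter arc goes the other way round — across 180°.
Signed shortest Δλ = ((120.549 − -169.083 + 180) mod 360) − 180 = -70.368°.
Going west by 70.368° from -169.083° passes through 180° before reaching +120.549°.

Yes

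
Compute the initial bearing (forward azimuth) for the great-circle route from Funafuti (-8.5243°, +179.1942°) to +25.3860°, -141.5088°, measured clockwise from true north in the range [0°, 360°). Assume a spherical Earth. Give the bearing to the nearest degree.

47°

Δλ = -141.5088 − 179.1942 = -320.7030°; wrapped into (−180°, 180°]: 39.2970°.
θ = atan2( sin Δλ · cos φ₂ , cos φ₁ · sin φ₂ − sin φ₁ · cos φ₂ · cos Δλ )
  = atan2(0.57219, 0.52761) = 47.321° → normalised to [0°, 360°): 47.321°.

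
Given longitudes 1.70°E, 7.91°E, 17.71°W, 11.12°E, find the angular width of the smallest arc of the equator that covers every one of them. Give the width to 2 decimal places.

Sort the longitudes: -17.71°, +1.70°, +7.91°, +11.12°.
Eastward gaps between consecutive values (wrapping around): 19.41°, 6.21°, 3.21°, 331.17°.
Largest gap = 331.17° ⇒ minimal covering band is its complement: 360° − 331.17° = 28.83°.
Band runs from -17.71° eastward to +11.12°.

28.83°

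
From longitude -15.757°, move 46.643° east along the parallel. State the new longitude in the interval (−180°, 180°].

+30.886°

Start at -15.757°; shift +46.643° → +30.886°.
+30.886° already lies in (−180°, 180°].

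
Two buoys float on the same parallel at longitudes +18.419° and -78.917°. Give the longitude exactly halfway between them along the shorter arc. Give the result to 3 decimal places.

-30.249°

Signed shortest Δλ from +18.419° to -78.917° is -97.336°.
Midpoint longitude = +18.419° + (-97.336°)/2 = +18.419° − 48.668° = -30.249°.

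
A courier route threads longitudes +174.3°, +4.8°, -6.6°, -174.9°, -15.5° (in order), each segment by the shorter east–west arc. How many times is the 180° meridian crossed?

Leg 1: +174.3° → +4.8°, shortest Δλ = -169.5° (west) — does not cross 180°.
Leg 2: +4.8° → -6.6°, shortest Δλ = -11.4° (west) — does not cross 180°.
Leg 3: -6.6° → -174.9°, shortest Δλ = -168.3° (west) — does not cross 180°.
Leg 4: -174.9° → -15.5°, shortest Δλ = 159.4° (east) — does not cross 180°.
Total crossings: 0.

0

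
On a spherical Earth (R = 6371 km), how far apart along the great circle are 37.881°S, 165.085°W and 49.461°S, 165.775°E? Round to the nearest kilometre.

Δλ = 165.775 − -165.085 = 330.860°; wrapped into (−180°, 180°]: -29.140°.
Δφ = -49.461 − -37.881 = -11.580°.
a = sin²(Δφ/2) + cos φ₁ · cos φ₂ · sin²(Δλ/2) = 0.042642.
c = 2·atan2(√a, √(1−a)) = 0.41599 rad → d = 6371·c ≈ 2650.30 km.

2650 km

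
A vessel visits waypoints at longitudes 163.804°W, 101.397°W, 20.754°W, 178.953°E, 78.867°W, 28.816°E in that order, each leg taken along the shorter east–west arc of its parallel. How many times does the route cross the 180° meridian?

Leg 1: -163.804° → -101.397°, shortest Δλ = 62.407° (east) — does not cross 180°.
Leg 2: -101.397° → -20.754°, shortest Δλ = 80.643° (east) — does not cross 180°.
Leg 3: -20.754° → +178.953°, shortest Δλ = -160.293° (west) — crosses 180°.
Leg 4: +178.953° → -78.867°, shortest Δλ = 102.18° (east) — crosses 180°.
Leg 5: -78.867° → +28.816°, shortest Δλ = 107.683° (east) — does not cross 180°.
Total crossings: 2.

2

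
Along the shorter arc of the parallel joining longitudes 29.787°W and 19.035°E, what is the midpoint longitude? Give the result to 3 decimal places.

Signed shortest Δλ from -29.787° to +19.035° is +48.822°.
Midpoint longitude = -29.787° + (+48.822°)/2 = -29.787° + 24.411° = -5.376°.

5.376°W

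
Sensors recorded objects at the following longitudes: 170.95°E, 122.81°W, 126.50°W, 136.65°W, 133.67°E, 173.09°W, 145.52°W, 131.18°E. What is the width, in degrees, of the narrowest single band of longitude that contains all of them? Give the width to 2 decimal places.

Sort the longitudes: -173.09°, -145.52°, -136.65°, -126.50°, -122.81°, +131.18°, +133.67°, +170.95°.
Eastward gaps between consecutive values (wrapping around): 27.57°, 8.87°, 10.15°, 3.69°, 253.99°, 2.49°, 37.28°, 15.96°.
Largest gap = 253.99° ⇒ minimal covering band is its complement: 360° − 253.99° = 106.01°.
Band runs from +131.18° eastward to -122.81°, crossing the antimeridian.

106.01°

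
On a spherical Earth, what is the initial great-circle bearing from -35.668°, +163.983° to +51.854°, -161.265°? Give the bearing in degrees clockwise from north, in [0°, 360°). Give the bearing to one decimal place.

20.6°

Δλ = -161.265 − 163.983 = -325.248°; wrapped into (−180°, 180°]: 34.752°.
θ = atan2( sin Δλ · cos φ₂ , cos φ₁ · sin φ₂ − sin φ₁ · cos φ₂ · cos Δλ )
  = atan2(0.35209, 0.93482) = 20.638° → normalised to [0°, 360°): 20.638°.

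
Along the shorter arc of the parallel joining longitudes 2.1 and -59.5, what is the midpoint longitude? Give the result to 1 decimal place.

Signed shortest Δλ from +2.1° to -59.5° is -61.6°.
Midpoint longitude = +2.1° + (-61.6°)/2 = +2.1° − 30.8° = -28.7°.

-28.7°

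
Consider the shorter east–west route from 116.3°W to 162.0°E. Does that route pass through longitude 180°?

Naïve |162.0 − -116.3| = 278.3° > 180°, so the shorter arc goes the other way round — across 180°.
Signed shortest Δλ = ((162.0 − -116.3 + 180) mod 360) − 180 = -81.7°.
Going west by 81.7° from -116.3° passes through 180° before reaching +162.0°.

Yes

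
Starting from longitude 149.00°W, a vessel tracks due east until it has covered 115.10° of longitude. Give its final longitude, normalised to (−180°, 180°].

33.90°W

Start at -149.00°; shift +115.10° → -33.90°.
-33.90° already lies in (−180°, 180°].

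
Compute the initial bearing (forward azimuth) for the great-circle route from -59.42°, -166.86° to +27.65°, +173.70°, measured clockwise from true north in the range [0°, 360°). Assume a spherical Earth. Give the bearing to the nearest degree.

Δλ = 173.70 − -166.86 = 340.56°; wrapped into (−180°, 180°]: -19.44°.
θ = atan2( sin Δλ · cos φ₂ , cos φ₁ · sin φ₂ − sin φ₁ · cos φ₂ · cos Δλ )
  = atan2(-0.29481, 0.95522) = -17.152° → normalised to [0°, 360°): 342.848°.

343°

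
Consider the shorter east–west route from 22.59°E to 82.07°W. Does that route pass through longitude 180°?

Signed shortest Δλ = ((-82.07 − 22.59 + 180) mod 360) − 180 = -104.66°.
Going west by 104.66° from +22.59° reaches -82.07° without touching 180°.

No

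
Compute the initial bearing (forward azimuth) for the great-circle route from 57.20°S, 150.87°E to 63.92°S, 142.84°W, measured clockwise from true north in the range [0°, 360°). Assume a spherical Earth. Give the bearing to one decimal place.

Δλ = -142.84 − 150.87 = -293.71°; wrapped into (−180°, 180°]: 66.29°.
θ = atan2( sin Δλ · cos φ₂ , cos φ₁ · sin φ₂ − sin φ₁ · cos φ₂ · cos Δλ )
  = atan2(0.40252, -0.33796) = 130.017° → normalised to [0°, 360°): 130.017°.

130.0°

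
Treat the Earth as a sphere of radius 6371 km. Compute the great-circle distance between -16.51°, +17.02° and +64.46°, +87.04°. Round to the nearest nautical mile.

5801 nmi

Δλ = 87.04 − 17.02 = 70.02°.
Δφ = 64.46 − -16.51 = 80.97°.
a = sin²(Δφ/2) + cos φ₁ · cos φ₂ · sin²(Δλ/2) = 0.557585.
c = 2·atan2(√a, √(1−a)) = 1.68622 rad → d = 6371·c ≈ 10742.92 km ≈ 5800.71 nmi.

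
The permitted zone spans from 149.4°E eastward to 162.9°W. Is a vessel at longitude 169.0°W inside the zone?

Yes

Band width going east from +149.4° to -162.9°: ((-162.9 − 149.4) mod 360) = 47.7°.
Offset of -169.0° east of the west edge: ((-169.0 − 149.4) mod 360) = 41.6°.
41.6° ≤ 47.7° ⇒ inside.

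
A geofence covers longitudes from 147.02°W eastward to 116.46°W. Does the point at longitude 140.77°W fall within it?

Band width going east from -147.02° to -116.46°: ((-116.46 − -147.02) mod 360) = 30.56°.
Offset of -140.77° east of the west edge: ((-140.77 − -147.02) mod 360) = 6.25°.
6.25° ≤ 30.56° ⇒ inside.

Yes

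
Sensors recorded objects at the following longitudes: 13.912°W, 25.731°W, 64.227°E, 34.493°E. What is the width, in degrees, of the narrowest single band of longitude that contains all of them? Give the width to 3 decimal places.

Sort the longitudes: -25.731°, -13.912°, +34.493°, +64.227°.
Eastward gaps between consecutive values (wrapping around): 11.819°, 48.405°, 29.734°, 270.042°.
Largest gap = 270.042° ⇒ minimal covering band is its complement: 360° − 270.042° = 89.958°.
Band runs from -25.731° eastward to +64.227°.

89.958°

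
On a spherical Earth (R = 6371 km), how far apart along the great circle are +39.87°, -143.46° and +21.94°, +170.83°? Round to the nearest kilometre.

Δλ = 170.83 − -143.46 = 314.29°; wrapped into (−180°, 180°]: -45.71°.
Δφ = 21.94 − 39.87 = -17.93°.
a = sin²(Δφ/2) + cos φ₁ · cos φ₂ · sin²(Δλ/2) = 0.131679.
c = 2·atan2(√a, √(1−a)) = 0.74271 rad → d = 6371·c ≈ 4731.78 km.

4732 km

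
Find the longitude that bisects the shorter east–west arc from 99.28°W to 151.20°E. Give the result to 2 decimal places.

Signed shortest Δλ from -99.28° to +151.20° is -109.52°.
Midpoint longitude = -99.28° + (-109.52°)/2 = -99.28° − 54.76° = -154.04°.
(The naïve average (-99.28 + +151.20)/2 = 25.96° is on the wrong side of the globe.)

154.04°W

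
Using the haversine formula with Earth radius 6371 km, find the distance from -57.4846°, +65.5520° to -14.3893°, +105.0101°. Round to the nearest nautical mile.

3140 nmi

Δλ = 105.0101 − 65.5520 = 39.4581°.
Δφ = -14.3893 − -57.4846 = 43.0953°.
a = sin²(Δφ/2) + cos φ₁ · cos φ₂ · sin²(Δλ/2) = 0.194223.
c = 2·atan2(√a, √(1−a)) = 0.91277 rad → d = 6371·c ≈ 5815.28 km ≈ 3140.00 nmi.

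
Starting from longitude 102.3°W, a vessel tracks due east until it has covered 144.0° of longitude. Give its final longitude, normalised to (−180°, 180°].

41.7°E

Start at -102.3°; shift +144.0° → +41.7°.
+41.7° already lies in (−180°, 180°].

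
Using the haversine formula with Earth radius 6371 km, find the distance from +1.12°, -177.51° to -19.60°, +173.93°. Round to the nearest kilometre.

Δλ = 173.93 − -177.51 = 351.44°; wrapped into (−180°, 180°]: -8.56°.
Δφ = -19.60 − 1.12 = -20.72°.
a = sin²(Δφ/2) + cos φ₁ · cos φ₂ · sin²(Δλ/2) = 0.037586.
c = 2·atan2(√a, √(1−a)) = 0.39021 rad → d = 6371·c ≈ 2486.04 km.

2486 km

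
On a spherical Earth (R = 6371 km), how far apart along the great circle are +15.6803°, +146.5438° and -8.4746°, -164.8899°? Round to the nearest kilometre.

Δλ = -164.8899 − 146.5438 = -311.4337°; wrapped into (−180°, 180°]: 48.5663°.
Δφ = -8.4746 − 15.6803 = -24.1549°.
a = sin²(Δφ/2) + cos φ₁ · cos φ₂ · sin²(Δλ/2) = 0.204830.
c = 2·atan2(√a, √(1−a)) = 0.93932 rad → d = 6371·c ≈ 5984.39 km.

5984 km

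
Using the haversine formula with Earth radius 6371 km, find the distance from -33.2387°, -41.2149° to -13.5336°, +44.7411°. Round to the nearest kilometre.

8818 km

Δλ = 44.7411 − -41.2149 = 85.9560°.
Δφ = -13.5336 − -33.2387 = 19.7051°.
a = sin²(Δφ/2) + cos φ₁ · cos φ₂ · sin²(Δλ/2) = 0.407191.
c = 2·atan2(√a, √(1−a)) = 1.38410 rad → d = 6371·c ≈ 8818.08 km.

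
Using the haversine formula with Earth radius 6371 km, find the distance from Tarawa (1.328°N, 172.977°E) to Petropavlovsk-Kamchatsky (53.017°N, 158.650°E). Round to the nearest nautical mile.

3185 nmi

Δλ = 158.650 − 172.977 = -14.327°.
Δφ = 53.017 − 1.328 = 51.689°.
a = sin²(Δφ/2) + cos φ₁ · cos φ₂ · sin²(Δλ/2) = 0.199387.
c = 2·atan2(√a, √(1−a)) = 0.92576 rad → d = 6371·c ≈ 5898.04 km ≈ 3184.68 nmi.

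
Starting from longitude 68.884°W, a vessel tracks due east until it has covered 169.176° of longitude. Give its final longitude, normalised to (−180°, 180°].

Start at -68.884°; shift +169.176° → +100.292°.
+100.292° already lies in (−180°, 180°].

100.292°E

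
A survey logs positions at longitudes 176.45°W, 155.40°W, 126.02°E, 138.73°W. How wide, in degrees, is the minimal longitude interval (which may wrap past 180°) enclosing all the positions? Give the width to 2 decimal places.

Sort the longitudes: -176.45°, -155.40°, -138.73°, +126.02°.
Eastward gaps between consecutive values (wrapping around): 21.05°, 16.67°, 264.75°, 57.53°.
Largest gap = 264.75° ⇒ minimal covering band is its complement: 360° − 264.75° = 95.25°.
Band runs from +126.02° eastward to -138.73°, crossing the antimeridian.

95.25°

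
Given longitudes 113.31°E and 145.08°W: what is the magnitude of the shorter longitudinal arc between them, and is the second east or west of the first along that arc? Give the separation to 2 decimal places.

Raw difference: -145.08 − 113.31 = -258.39°.
Normalise into (−180°, 180°]: -258.39° + 360° = 101.61°.
Positive ⇒ the second point lies to the east; separation 101.61°.

101.61° east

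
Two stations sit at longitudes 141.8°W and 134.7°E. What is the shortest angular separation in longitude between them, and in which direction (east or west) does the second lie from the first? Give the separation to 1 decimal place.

83.5° west

Raw difference: 134.7 − -141.8 = 276.5°.
Normalise into (−180°, 180°]: 276.5° − 360° = -83.5°.
Negative ⇒ the second point lies to the west; separation 83.5°.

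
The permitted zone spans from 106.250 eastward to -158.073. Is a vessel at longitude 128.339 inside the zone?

Band width going east from +106.250° to -158.073°: ((-158.073 − 106.250) mod 360) = 95.677°.
Offset of +128.339° east of the west edge: ((128.339 − 106.250) mod 360) = 22.089°.
22.089° ≤ 95.677° ⇒ inside.

Yes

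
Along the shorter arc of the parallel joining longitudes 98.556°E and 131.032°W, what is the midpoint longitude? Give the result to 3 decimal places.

163.762°E

Signed shortest Δλ from +98.556° to -131.032° is +130.412°.
Midpoint longitude = +98.556° + (+130.412°)/2 = +98.556° + 65.206° = +163.762°.
(The naïve average (+98.556 + -131.032)/2 = -16.238° is on the wrong side of the globe.)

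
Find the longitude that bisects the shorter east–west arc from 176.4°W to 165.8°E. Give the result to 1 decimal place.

174.7°E

Signed shortest Δλ from -176.4° to +165.8° is -17.8°.
Midpoint longitude = -176.4° + (-17.8°)/2 = -176.4° − 8.9° = -185.3°.
Normalise into (−180°, 180°]: +174.7°.
(The naïve average (-176.4 + +165.8)/2 = -5.3° is on the wrong side of the globe.)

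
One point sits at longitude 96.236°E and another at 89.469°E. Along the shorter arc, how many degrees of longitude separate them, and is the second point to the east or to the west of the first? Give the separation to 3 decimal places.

Raw difference: 89.469 − 96.236 = -6.767°.
Normalise into (−180°, 180°]: -6.767° stays -6.767°.
Negative ⇒ the second point lies to the west; separation 6.767°.

6.767° west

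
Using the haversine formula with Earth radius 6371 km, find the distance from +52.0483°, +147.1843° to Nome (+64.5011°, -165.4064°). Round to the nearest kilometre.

3004 km

Δλ = -165.4064 − 147.1843 = -312.5907°; wrapped into (−180°, 180°]: 47.4093°.
Δφ = 64.5011 − 52.0483 = 12.4528°.
a = sin²(Δφ/2) + cos φ₁ · cos φ₂ · sin²(Δλ/2) = 0.054553.
c = 2·atan2(√a, √(1−a)) = 0.47149 rad → d = 6371·c ≈ 3003.83 km.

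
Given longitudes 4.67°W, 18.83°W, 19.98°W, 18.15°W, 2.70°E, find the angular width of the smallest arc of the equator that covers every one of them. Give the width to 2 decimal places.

Sort the longitudes: -19.98°, -18.83°, -18.15°, -4.67°, +2.70°.
Eastward gaps between consecutive values (wrapping around): 1.15°, 0.68°, 13.48°, 7.37°, 337.32°.
Largest gap = 337.32° ⇒ minimal covering band is its complement: 360° − 337.32° = 22.68°.
Band runs from -19.98° eastward to +2.70°.

22.68°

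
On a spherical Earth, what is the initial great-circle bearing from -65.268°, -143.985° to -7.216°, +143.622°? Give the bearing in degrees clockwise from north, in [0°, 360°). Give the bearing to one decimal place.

Δλ = 143.622 − -143.985 = 287.607°; wrapped into (−180°, 180°]: -72.393°.
θ = atan2( sin Δλ · cos φ₂ , cos φ₁ · sin φ₂ − sin φ₁ · cos φ₂ · cos Δλ )
  = atan2(-0.94560, 0.22001) = -76.902° → normalised to [0°, 360°): 283.098°.

283.1°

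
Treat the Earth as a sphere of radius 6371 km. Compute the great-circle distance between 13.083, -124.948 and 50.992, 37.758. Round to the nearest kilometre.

12695 km

Δλ = 37.758 − -124.948 = 162.706°.
Δφ = 50.992 − 13.083 = 37.909°.
a = sin²(Δφ/2) + cos φ₁ · cos φ₂ · sin²(Δλ/2) = 0.704739.
c = 2·atan2(√a, √(1−a)) = 1.99268 rad → d = 6371·c ≈ 12695.35 km.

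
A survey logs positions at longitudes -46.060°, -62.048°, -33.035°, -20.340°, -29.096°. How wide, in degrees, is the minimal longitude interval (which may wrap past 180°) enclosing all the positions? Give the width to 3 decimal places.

41.708°

Sort the longitudes: -62.048°, -46.060°, -33.035°, -29.096°, -20.340°.
Eastward gaps between consecutive values (wrapping around): 15.988°, 13.025°, 3.939°, 8.756°, 318.292°.
Largest gap = 318.292° ⇒ minimal covering band is its complement: 360° − 318.292° = 41.708°.
Band runs from -62.048° eastward to -20.340°.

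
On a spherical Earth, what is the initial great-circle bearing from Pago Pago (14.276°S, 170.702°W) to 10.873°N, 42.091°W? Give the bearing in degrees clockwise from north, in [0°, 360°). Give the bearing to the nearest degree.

88°

Δλ = -42.091 − -170.702 = 128.611°.
θ = atan2( sin Δλ · cos φ₂ , cos φ₁ · sin φ₂ − sin φ₁ · cos φ₂ · cos Δλ )
  = atan2(0.76737, 0.03169) = 87.635° → normalised to [0°, 360°): 87.635°.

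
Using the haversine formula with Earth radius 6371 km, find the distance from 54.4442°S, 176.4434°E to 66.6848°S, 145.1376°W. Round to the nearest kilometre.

2442 km

Δλ = -145.1376 − 176.4434 = -321.5810°; wrapped into (−180°, 180°]: 38.4190°.
Δφ = -66.6848 − -54.4442 = -12.2406°.
a = sin²(Δφ/2) + cos φ₁ · cos φ₂ · sin²(Δλ/2) = 0.036282.
c = 2·atan2(√a, √(1−a)) = 0.38330 rad → d = 6371·c ≈ 2442.00 km.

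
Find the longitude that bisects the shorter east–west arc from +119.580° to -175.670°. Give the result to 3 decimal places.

+151.955°

Signed shortest Δλ from +119.580° to -175.670° is +64.750°.
Midpoint longitude = +119.580° + (+64.750°)/2 = +119.580° + 32.375° = +151.955°.
(The naïve average (+119.580 + -175.670)/2 = -28.045° is on the wrong side of the globe.)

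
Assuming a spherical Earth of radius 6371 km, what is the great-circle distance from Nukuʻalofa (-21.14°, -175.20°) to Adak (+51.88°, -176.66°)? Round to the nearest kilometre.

Δλ = -176.66 − -175.20 = -1.46°.
Δφ = 51.88 − -21.14 = 73.02°.
a = sin²(Δφ/2) + cos φ₁ · cos φ₂ · sin²(Δλ/2) = 0.354075.
c = 2·atan2(√a, √(1−a)) = 1.27463 rad → d = 6371·c ≈ 8120.70 km.

8121 km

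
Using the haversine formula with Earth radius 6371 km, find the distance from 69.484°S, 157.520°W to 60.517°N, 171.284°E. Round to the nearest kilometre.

Δλ = 171.284 − -157.520 = 328.804°; wrapped into (−180°, 180°]: -31.196°.
Δφ = 60.517 − -69.484 = 130.001°.
a = sin²(Δφ/2) + cos φ₁ · cos φ₂ · sin²(Δλ/2) = 0.833871.
c = 2·atan2(√a, √(1−a)) = 2.30197 rad → d = 6371·c ≈ 14665.84 km.

14666 km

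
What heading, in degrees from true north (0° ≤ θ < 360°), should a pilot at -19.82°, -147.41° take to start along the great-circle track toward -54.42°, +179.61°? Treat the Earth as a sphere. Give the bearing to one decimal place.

207.8°

Δλ = 179.61 − -147.41 = 327.02°; wrapped into (−180°, 180°]: -32.98°.
θ = atan2( sin Δλ · cos φ₂ , cos φ₁ · sin φ₂ − sin φ₁ · cos φ₂ · cos Δλ )
  = atan2(-0.31672, -0.59963) = -152.157° → normalised to [0°, 360°): 207.843°.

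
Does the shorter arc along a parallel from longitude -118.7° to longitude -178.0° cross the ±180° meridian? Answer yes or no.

Signed shortest Δλ = ((-178.0 − -118.7 + 180) mod 360) − 180 = -59.3°.
Going west by 59.3° from -118.7° reaches -178.0° without touching 180°.

No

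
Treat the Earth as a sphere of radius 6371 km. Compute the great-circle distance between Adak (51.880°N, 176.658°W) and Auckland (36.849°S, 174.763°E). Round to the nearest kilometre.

9901 km

Δλ = 174.763 − -176.658 = 351.421°; wrapped into (−180°, 180°]: -8.579°.
Δφ = -36.849 − 51.880 = -88.729°.
a = sin²(Δφ/2) + cos φ₁ · cos φ₂ · sin²(Δλ/2) = 0.491673.
c = 2·atan2(√a, √(1−a)) = 1.55414 rad → d = 6371·c ≈ 9901.43 km.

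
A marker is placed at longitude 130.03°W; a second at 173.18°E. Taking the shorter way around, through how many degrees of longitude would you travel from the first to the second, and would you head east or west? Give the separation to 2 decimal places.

56.79° west

Raw difference: 173.18 − -130.03 = 303.21°.
Normalise into (−180°, 180°]: 303.21° − 360° = -56.79°.
Negative ⇒ the second point lies to the west; separation 56.79°.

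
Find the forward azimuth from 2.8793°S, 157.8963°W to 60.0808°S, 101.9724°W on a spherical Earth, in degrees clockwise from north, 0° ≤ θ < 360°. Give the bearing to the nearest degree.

Δλ = -101.9724 − -157.8963 = 55.9239°.
θ = atan2( sin Δλ · cos φ₂ , cos φ₁ · sin φ₂ − sin φ₁ · cos φ₂ · cos Δλ )
  = atan2(0.41314, -0.85160) = 154.121° → normalised to [0°, 360°): 154.121°.

154°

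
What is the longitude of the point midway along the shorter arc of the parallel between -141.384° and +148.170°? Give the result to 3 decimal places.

-176.607°

Signed shortest Δλ from -141.384° to +148.170° is -70.446°.
Midpoint longitude = -141.384° + (-70.446°)/2 = -141.384° − 35.223° = -176.607°.
(The naïve average (-141.384 + +148.170)/2 = 3.393° is on the wrong side of the globe.)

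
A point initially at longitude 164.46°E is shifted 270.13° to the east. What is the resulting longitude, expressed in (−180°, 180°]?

74.59°E

Start at +164.46°; shift +270.13° → +434.59°.
+434.59° lies outside (−180°, 180°]; subtract 360° → +74.59°.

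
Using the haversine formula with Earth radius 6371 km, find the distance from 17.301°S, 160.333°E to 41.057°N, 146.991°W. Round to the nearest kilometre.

Δλ = -146.991 − 160.333 = -307.324°; wrapped into (−180°, 180°]: 52.676°.
Δφ = 41.057 − -17.301 = 58.358°.
a = sin²(Δφ/2) + cos φ₁ · cos φ₂ · sin²(Δλ/2) = 0.379407.
c = 2·atan2(√a, √(1−a)) = 1.32721 rad → d = 6371·c ≈ 8455.65 km.

8456 km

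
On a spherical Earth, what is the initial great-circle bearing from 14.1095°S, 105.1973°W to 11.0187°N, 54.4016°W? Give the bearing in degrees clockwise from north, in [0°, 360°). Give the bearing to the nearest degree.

66°

Δλ = -54.4016 − -105.1973 = 50.7957°.
θ = atan2( sin Δλ · cos φ₂ , cos φ₁ · sin φ₂ − sin φ₁ · cos φ₂ · cos Δλ )
  = atan2(0.76061, 0.33661) = 66.128° → normalised to [0°, 360°): 66.128°.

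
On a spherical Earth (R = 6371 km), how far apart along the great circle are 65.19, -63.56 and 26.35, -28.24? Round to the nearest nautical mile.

2689 nmi

Δλ = -28.24 − -63.56 = 35.32°.
Δφ = 26.35 − 65.19 = -38.84°.
a = sin²(Δφ/2) + cos φ₁ · cos φ₂ · sin²(Δλ/2) = 0.145155.
c = 2·atan2(√a, √(1−a)) = 0.78174 rad → d = 6371·c ≈ 4980.46 km ≈ 2689.23 nmi.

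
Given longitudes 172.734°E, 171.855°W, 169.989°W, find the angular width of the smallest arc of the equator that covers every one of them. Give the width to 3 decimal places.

17.277°

Sort the longitudes: -171.855°, -169.989°, +172.734°.
Eastward gaps between consecutive values (wrapping around): 1.866°, 342.723°, 15.411°.
Largest gap = 342.723° ⇒ minimal covering band is its complement: 360° − 342.723° = 17.277°.
Band runs from +172.734° eastward to -169.989°, crossing the antimeridian.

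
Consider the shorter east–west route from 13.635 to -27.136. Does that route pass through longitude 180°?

No

Signed shortest Δλ = ((-27.136 − 13.635 + 180) mod 360) − 180 = -40.771°.
Going west by 40.771° from +13.635° reaches -27.136° without touching 180°.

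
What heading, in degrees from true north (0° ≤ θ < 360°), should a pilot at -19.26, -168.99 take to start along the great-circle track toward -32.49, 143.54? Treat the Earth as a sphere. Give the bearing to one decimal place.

Δλ = 143.54 − -168.99 = 312.53°; wrapped into (−180°, 180°]: -47.47°.
θ = atan2( sin Δλ · cos φ₂ , cos φ₁ · sin φ₂ − sin φ₁ · cos φ₂ · cos Δλ )
  = atan2(-0.62158, -0.31901) = -117.168° → normalised to [0°, 360°): 242.832°.

242.8°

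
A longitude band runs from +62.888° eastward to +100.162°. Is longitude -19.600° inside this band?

No

Band width going east from +62.888° to +100.162°: ((100.162 − 62.888) mod 360) = 37.274°.
Offset of -19.600° east of the west edge: ((-19.600 − 62.888) mod 360) = 277.512°.
277.512° > 37.274° ⇒ outside.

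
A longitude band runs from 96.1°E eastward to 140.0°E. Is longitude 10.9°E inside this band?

No

Band width going east from +96.1° to +140.0°: ((140.0 − 96.1) mod 360) = 43.9°.
Offset of +10.9° east of the west edge: ((10.9 − 96.1) mod 360) = 274.8°.
274.8° > 43.9° ⇒ outside.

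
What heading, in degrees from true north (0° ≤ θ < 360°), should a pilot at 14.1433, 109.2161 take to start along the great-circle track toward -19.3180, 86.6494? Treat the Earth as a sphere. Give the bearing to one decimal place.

214.2°

Δλ = 86.6494 − 109.2161 = -22.5667°.
θ = atan2( sin Δλ · cos φ₂ , cos φ₁ · sin φ₂ − sin φ₁ · cos φ₂ · cos Δλ )
  = atan2(-0.36215, -0.53372) = -145.841° → normalised to [0°, 360°): 214.159°.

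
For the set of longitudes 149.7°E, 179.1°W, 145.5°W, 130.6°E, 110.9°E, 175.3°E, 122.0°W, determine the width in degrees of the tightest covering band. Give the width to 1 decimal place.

127.1°

Sort the longitudes: -179.1°, -145.5°, -122.0°, +110.9°, +130.6°, +149.7°, +175.3°.
Eastward gaps between consecutive values (wrapping around): 33.6°, 23.5°, 232.9°, 19.7°, 19.1°, 25.6°, 5.6°.
Largest gap = 232.9° ⇒ minimal covering band is its complement: 360° − 232.9° = 127.1°.
Band runs from +110.9° eastward to -122.0°, crossing the antimeridian.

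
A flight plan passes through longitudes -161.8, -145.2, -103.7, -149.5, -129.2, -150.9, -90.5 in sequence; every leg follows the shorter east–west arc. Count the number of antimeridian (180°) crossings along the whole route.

Leg 1: -161.8° → -145.2°, shortest Δλ = 16.6° (east) — does not cross 180°.
Leg 2: -145.2° → -103.7°, shortest Δλ = 41.5° (east) — does not cross 180°.
Leg 3: -103.7° → -149.5°, shortest Δλ = -45.8° (west) — does not cross 180°.
Leg 4: -149.5° → -129.2°, shortest Δλ = 20.3° (east) — does not cross 180°.
Leg 5: -129.2° → -150.9°, shortest Δλ = -21.7° (west) — does not cross 180°.
Leg 6: -150.9° → -90.5°, shortest Δλ = 60.4° (east) — does not cross 180°.
Total crossings: 0.

0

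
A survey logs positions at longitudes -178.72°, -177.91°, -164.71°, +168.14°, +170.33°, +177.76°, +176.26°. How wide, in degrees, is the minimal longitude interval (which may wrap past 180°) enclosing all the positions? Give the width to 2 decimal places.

Sort the longitudes: -178.72°, -177.91°, -164.71°, +168.14°, +170.33°, +176.26°, +177.76°.
Eastward gaps between consecutive values (wrapping around): 0.81°, 13.20°, 332.85°, 2.19°, 5.93°, 1.50°, 3.52°.
Largest gap = 332.85° ⇒ minimal covering band is its complement: 360° − 332.85° = 27.15°.
Band runs from +168.14° eastward to -164.71°, crossing the antimeridian.

27.15°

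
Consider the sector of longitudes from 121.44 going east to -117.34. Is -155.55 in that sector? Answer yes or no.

Band width going east from +121.44° to -117.34°: ((-117.34 − 121.44) mod 360) = 121.22°.
Offset of -155.55° east of the west edge: ((-155.55 − 121.44) mod 360) = 83.01°.
83.01° ≤ 121.22° ⇒ inside.

Yes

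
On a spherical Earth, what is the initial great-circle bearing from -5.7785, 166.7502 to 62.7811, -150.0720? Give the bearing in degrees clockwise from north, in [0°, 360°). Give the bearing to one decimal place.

18.8°

Δλ = -150.0720 − 166.7502 = -316.8222°; wrapped into (−180°, 180°]: 43.1778°.
θ = atan2( sin Δλ · cos φ₂ , cos φ₁ · sin φ₂ − sin φ₁ · cos φ₂ · cos Δλ )
  = atan2(0.31298, 0.91833) = 18.820° → normalised to [0°, 360°): 18.820°.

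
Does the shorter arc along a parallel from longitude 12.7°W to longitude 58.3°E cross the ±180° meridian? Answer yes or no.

No

Signed shortest Δλ = ((58.3 − -12.7 + 180) mod 360) − 180 = 71.0°.
Going east by 71.0° from -12.7° reaches +58.3° without touching 180°.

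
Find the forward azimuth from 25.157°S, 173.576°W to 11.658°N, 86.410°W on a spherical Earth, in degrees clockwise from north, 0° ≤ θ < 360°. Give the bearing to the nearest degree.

78°

Δλ = -86.410 − -173.576 = 87.166°.
θ = atan2( sin Δλ · cos φ₂ , cos φ₁ · sin φ₂ − sin φ₁ · cos φ₂ · cos Δλ )
  = atan2(0.97817, 0.20349) = 78.249° → normalised to [0°, 360°): 78.249°.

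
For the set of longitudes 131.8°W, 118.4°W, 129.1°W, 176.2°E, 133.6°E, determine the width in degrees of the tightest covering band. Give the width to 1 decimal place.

108.0°

Sort the longitudes: -131.8°, -129.1°, -118.4°, +133.6°, +176.2°.
Eastward gaps between consecutive values (wrapping around): 2.7°, 10.7°, 252.0°, 42.6°, 52.0°.
Largest gap = 252.0° ⇒ minimal covering band is its complement: 360° − 252.0° = 108.0°.
Band runs from +133.6° eastward to -118.4°, crossing the antimeridian.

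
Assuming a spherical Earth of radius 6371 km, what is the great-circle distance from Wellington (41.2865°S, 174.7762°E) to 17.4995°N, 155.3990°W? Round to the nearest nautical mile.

Δλ = -155.3990 − 174.7762 = -330.1752°; wrapped into (−180°, 180°]: 29.8248°.
Δφ = 17.4995 − -41.2865 = 58.7860°.
a = sin²(Δφ/2) + cos φ₁ · cos φ₂ · sin²(Δλ/2) = 0.288342.
c = 2·atan2(√a, √(1−a)) = 1.13369 rad → d = 6371·c ≈ 7222.76 km ≈ 3899.98 nmi.

3900 nmi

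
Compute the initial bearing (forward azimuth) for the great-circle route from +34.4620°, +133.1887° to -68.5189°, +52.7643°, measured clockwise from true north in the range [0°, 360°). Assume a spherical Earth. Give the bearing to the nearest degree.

Δλ = 52.7643 − 133.1887 = -80.4244°.
θ = atan2( sin Δλ · cos φ₂ , cos φ₁ · sin φ₂ − sin φ₁ · cos φ₂ · cos Δλ )
  = atan2(-0.36109, -0.80170) = -155.753° → normalised to [0°, 360°): 204.247°.

204°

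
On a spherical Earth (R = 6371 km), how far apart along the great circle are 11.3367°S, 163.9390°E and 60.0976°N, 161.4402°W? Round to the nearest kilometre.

Δλ = -161.4402 − 163.9390 = -325.3792°; wrapped into (−180°, 180°]: 34.6208°.
Δφ = 60.0976 − -11.3367 = 71.4343°.
a = sin²(Δφ/2) + cos φ₁ · cos φ₂ · sin²(Δλ/2) = 0.384080.
c = 2·atan2(√a, √(1−a)) = 1.33683 rad → d = 6371·c ≈ 8516.92 km.

8517 km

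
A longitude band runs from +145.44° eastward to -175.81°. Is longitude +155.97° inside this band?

Yes

Band width going east from +145.44° to -175.81°: ((-175.81 − 145.44) mod 360) = 38.75°.
Offset of +155.97° east of the west edge: ((155.97 − 145.44) mod 360) = 10.53°.
10.53° ≤ 38.75° ⇒ inside.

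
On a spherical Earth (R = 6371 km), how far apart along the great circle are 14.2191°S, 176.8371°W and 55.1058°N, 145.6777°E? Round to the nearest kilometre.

Δλ = 145.6777 − -176.8371 = 322.5148°; wrapped into (−180°, 180°]: -37.4852°.
Δφ = 55.1058 − -14.2191 = 69.3249°.
a = sin²(Δφ/2) + cos φ₁ · cos φ₂ · sin²(Δλ/2) = 0.380719.
c = 2·atan2(√a, √(1−a)) = 1.32991 rad → d = 6371·c ≈ 8472.86 km.

8473 km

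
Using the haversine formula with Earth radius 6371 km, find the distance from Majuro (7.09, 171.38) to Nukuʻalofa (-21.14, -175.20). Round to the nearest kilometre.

3464 km

Δλ = -175.20 − 171.38 = -346.58°; wrapped into (−180°, 180°]: 13.42°.
Δφ = -21.14 − 7.09 = -28.23°.
a = sin²(Δφ/2) + cos φ₁ · cos φ₂ · sin²(Δλ/2) = 0.072108.
c = 2·atan2(√a, √(1−a)) = 0.54373 rad → d = 6371·c ≈ 3464.13 km.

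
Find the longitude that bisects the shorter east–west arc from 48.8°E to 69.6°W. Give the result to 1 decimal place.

10.4°W

Signed shortest Δλ from +48.8° to -69.6° is -118.4°.
Midpoint longitude = +48.8° + (-118.4°)/2 = +48.8° − 59.2° = -10.4°.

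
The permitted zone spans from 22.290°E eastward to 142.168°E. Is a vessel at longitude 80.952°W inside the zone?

No

Band width going east from +22.290° to +142.168°: ((142.168 − 22.290) mod 360) = 119.878°.
Offset of -80.952° east of the west edge: ((-80.952 − 22.290) mod 360) = 256.758°.
256.758° > 119.878° ⇒ outside.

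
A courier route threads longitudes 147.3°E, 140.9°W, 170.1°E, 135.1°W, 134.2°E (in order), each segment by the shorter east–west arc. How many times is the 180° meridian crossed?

Leg 1: +147.3° → -140.9°, shortest Δλ = 71.8° (east) — crosses 180°.
Leg 2: -140.9° → +170.1°, shortest Δλ = -49.0° (west) — crosses 180°.
Leg 3: +170.1° → -135.1°, shortest Δλ = 54.8° (east) — crosses 180°.
Leg 4: -135.1° → +134.2°, shortest Δλ = -90.7° (west) — crosses 180°.
Total crossings: 4.

4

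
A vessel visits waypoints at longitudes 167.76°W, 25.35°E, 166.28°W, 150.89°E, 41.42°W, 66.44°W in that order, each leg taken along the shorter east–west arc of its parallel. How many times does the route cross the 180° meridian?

4

Leg 1: -167.76° → +25.35°, shortest Δλ = -166.89° (west) — crosses 180°.
Leg 2: +25.35° → -166.28°, shortest Δλ = 168.37° (east) — crosses 180°.
Leg 3: -166.28° → +150.89°, shortest Δλ = -42.83° (west) — crosses 180°.
Leg 4: +150.89° → -41.42°, shortest Δλ = 167.69° (east) — crosses 180°.
Leg 5: -41.42° → -66.44°, shortest Δλ = -25.02° (west) — does not cross 180°.
Total crossings: 4.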